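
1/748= 1/748 =0.00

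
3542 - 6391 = - 2849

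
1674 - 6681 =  - 5007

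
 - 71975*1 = -71975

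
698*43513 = 30372074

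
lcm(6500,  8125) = 32500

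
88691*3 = 266073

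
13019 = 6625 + 6394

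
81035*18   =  1458630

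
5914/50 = 118 + 7/25 =118.28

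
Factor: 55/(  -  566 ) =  - 2^(  -  1 )*5^1*11^1*283^( - 1)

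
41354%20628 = 98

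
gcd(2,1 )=1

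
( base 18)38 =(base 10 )62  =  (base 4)332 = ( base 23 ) 2G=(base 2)111110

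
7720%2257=949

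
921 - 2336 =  - 1415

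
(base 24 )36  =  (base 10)78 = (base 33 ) 2c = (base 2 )1001110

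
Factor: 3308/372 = 3^(-1) * 31^(-1) * 827^1 = 827/93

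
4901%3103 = 1798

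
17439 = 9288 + 8151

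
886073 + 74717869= 75603942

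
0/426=0=0.00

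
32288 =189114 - 156826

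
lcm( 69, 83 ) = 5727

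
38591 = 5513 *7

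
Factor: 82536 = 2^3*3^1*19^1 * 181^1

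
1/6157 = 1/6157 =0.00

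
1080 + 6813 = 7893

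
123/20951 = 3/511 = 0.01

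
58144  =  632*92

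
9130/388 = 4565/194 = 23.53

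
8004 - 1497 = 6507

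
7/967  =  7/967 = 0.01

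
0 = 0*75177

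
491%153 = 32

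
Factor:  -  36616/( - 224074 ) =2^2*23^1*563^(-1) = 92/563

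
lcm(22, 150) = 1650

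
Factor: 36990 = 2^1*3^3*5^1*137^1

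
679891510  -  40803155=639088355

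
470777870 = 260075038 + 210702832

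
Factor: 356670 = 2^1 *3^3 * 5^1*1321^1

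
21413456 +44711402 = 66124858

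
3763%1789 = 185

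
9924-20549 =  - 10625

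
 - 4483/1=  - 4483 = -  4483.00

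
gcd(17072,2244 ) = 44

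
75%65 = 10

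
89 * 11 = 979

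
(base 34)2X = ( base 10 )101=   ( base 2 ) 1100101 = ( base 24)45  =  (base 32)35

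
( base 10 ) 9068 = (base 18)19HE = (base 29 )amk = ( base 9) 13385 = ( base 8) 21554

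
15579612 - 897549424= - 881969812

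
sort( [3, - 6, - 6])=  [ - 6, - 6, 3 ]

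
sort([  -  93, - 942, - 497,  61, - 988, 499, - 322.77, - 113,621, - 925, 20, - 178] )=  [  -  988, - 942, - 925, - 497, - 322.77, - 178, - 113, - 93,  20, 61, 499 , 621] 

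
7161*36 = 257796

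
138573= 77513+61060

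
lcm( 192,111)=7104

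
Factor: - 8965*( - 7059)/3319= 3^1*5^1*11^1*13^1*163^1*181^1*3319^ ( -1) = 63283935/3319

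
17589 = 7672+9917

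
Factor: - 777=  - 3^1 * 7^1*37^1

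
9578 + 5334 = 14912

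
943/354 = 943/354= 2.66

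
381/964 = 381/964 = 0.40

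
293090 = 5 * 58618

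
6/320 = 3/160=0.02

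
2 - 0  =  2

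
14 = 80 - 66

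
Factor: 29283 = 3^1*43^1 * 227^1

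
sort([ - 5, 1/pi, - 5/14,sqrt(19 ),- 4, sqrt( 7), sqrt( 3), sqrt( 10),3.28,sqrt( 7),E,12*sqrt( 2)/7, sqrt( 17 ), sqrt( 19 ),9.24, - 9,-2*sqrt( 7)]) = [ - 9,- 2 * sqrt( 7 ),-5, - 4, - 5/14, 1/pi,sqrt( 3) , 12*sqrt(2)/7,sqrt(7),sqrt( 7),  E, sqrt(10), 3.28, sqrt( 17 ) , sqrt (19 ),sqrt( 19 ),9.24]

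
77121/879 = 25707/293 = 87.74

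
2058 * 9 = 18522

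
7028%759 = 197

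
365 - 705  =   - 340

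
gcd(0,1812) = 1812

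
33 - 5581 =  - 5548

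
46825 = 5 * 9365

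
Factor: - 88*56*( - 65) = 320320 = 2^6*5^1*7^1*11^1*13^1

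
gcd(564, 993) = 3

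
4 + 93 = 97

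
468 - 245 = 223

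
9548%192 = 140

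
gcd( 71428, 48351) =1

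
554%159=77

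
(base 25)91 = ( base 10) 226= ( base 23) 9j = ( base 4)3202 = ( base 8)342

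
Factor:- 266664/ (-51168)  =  2^( - 2)*13^ (- 1)*271^1 =271/52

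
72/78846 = 12/13141= 0.00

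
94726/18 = 5262 + 5/9 = 5262.56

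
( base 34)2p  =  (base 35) 2n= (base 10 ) 93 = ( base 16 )5D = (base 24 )3l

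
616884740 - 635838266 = -18953526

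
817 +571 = 1388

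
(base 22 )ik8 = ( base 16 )23c8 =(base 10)9160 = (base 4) 2033020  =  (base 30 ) a5a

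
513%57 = 0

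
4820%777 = 158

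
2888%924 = 116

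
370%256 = 114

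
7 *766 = 5362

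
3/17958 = 1/5986 = 0.00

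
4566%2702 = 1864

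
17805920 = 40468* 440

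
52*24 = 1248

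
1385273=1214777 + 170496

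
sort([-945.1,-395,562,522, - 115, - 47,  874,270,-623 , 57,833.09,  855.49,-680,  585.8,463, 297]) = [ - 945.1,-680, -623, - 395, - 115 , - 47, 57, 270 , 297, 463,  522, 562, 585.8,833.09, 855.49 , 874] 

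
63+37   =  100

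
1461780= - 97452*( - 15)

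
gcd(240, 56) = 8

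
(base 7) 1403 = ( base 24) me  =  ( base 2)1000011110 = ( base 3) 202002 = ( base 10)542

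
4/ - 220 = -1 + 54/55 = - 0.02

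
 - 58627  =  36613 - 95240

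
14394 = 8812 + 5582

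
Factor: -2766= -2^1*3^1*461^1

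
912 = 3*304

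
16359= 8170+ 8189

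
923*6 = 5538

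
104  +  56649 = 56753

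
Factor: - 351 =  - 3^3*13^1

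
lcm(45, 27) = 135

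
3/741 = 1/247= 0.00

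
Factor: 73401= 3^1*43^1 * 569^1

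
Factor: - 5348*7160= - 2^5*5^1*7^1*179^1*191^1 = -38291680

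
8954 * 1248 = 11174592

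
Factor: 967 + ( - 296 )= 11^1*61^1 = 671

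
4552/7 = 650 + 2/7 = 650.29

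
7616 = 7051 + 565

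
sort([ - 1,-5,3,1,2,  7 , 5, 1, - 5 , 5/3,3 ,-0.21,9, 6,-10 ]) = [-10,-5, - 5, - 1, - 0.21,1, 1, 5/3,2,3,3, 5, 6, 7 , 9] 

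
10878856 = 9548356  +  1330500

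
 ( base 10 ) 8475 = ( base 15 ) 27A0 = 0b10000100011011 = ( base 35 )6W5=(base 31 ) 8PC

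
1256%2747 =1256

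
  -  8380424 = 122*( - 68692)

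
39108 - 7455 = 31653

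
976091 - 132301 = 843790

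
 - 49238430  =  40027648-89266078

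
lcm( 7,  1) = 7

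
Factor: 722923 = 659^1*1097^1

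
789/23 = 789/23 = 34.30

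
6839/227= 6839/227 = 30.13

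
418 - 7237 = - 6819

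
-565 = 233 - 798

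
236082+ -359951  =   - 123869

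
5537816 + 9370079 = 14907895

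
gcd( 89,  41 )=1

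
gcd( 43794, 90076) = 2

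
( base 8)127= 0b1010111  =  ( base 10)87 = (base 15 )5c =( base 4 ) 1113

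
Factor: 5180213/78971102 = 2^ (  -  1)*7^(-1 )*727^( - 1)*7759^ (-1)*5180213^1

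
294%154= 140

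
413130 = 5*82626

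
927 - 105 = 822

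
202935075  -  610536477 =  - 407601402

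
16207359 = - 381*( - 42539 ) 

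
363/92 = 363/92 =3.95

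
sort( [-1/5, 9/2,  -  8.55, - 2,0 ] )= [ - 8.55, - 2, -1/5, 0,  9/2 ] 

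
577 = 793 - 216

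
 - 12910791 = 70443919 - 83354710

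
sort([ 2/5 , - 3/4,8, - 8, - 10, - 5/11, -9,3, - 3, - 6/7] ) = [ - 10, - 9, - 8, -3, - 6/7, - 3/4,  -  5/11, 2/5,3,8]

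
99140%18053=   8875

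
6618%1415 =958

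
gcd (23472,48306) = 6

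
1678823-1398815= 280008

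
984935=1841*535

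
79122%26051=969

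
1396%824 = 572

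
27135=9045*3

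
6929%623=76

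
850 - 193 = 657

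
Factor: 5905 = 5^1*1181^1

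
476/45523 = 476/45523 = 0.01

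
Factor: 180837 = 3^2 * 71^1 * 283^1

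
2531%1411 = 1120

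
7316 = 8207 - 891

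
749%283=183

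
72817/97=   750+67/97=750.69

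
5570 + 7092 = 12662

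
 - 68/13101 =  - 1 + 13033/13101=- 0.01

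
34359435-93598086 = - 59238651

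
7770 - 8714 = -944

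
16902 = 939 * 18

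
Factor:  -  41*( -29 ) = 29^1*41^1 = 1189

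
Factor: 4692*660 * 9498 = 2^5 * 3^3  *  5^1*11^1 * 17^1 *23^1 * 1583^1=29412646560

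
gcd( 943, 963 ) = 1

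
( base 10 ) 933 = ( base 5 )12213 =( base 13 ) 56a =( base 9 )1246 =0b1110100101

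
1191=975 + 216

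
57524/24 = 14381/6 = 2396.83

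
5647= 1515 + 4132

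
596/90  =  6 + 28/45 = 6.62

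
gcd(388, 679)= 97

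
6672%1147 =937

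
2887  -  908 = 1979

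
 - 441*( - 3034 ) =1337994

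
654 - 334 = 320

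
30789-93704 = -62915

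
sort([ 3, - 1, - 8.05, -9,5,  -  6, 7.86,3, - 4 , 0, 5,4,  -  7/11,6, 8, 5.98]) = [-9,-8.05, - 6, - 4,  -  1 ,-7/11,  0,  3,3,4,5,5, 5.98,6,7.86, 8]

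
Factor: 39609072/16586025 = 2^4*3^1*5^( - 2)*19^1*31^1*281^( - 1)*467^1*787^(-1 )  =  13203024/5528675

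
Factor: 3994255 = 5^1*673^1 * 1187^1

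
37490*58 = 2174420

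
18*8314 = 149652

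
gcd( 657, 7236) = 9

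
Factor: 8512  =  2^6*7^1* 19^1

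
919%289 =52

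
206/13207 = 206/13207 = 0.02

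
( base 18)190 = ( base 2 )111100110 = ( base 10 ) 486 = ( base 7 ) 1263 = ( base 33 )EO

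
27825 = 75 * 371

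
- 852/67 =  - 852/67 = - 12.72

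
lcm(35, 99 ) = 3465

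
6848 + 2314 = 9162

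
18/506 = 9/253  =  0.04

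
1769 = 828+941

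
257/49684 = 257/49684 = 0.01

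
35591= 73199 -37608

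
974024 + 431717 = 1405741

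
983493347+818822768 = 1802316115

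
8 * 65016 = 520128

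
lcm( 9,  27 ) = 27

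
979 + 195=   1174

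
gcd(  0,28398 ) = 28398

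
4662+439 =5101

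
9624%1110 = 744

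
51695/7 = 7385 = 7385.00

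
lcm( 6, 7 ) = 42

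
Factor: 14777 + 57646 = 3^2*13^1 * 619^1 = 72423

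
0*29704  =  0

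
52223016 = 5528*9447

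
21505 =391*55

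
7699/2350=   3+649/2350 = 3.28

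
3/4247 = 3/4247 = 0.00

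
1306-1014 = 292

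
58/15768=29/7884 = 0.00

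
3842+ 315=4157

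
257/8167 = 257/8167 = 0.03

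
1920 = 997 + 923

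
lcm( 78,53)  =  4134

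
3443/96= 35 + 83/96 = 35.86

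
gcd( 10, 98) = 2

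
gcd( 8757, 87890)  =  1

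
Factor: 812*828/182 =2^3*3^2*13^( - 1 )*23^1*29^1= 48024/13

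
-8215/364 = -23 +157/364 = -22.57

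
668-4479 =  - 3811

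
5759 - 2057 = 3702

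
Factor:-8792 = -2^3*7^1* 157^1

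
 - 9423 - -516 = -8907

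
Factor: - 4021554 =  - 2^1  *3^1*17^1 * 89^1*443^1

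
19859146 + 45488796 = 65347942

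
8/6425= 8/6425=   0.00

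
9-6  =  3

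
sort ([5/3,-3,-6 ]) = [ - 6,- 3,5/3]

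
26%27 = 26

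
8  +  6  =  14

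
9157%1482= 265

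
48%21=6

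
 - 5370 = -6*895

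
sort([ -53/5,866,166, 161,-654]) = [-654, - 53/5,161 , 166,866]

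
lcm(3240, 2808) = 42120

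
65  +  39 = 104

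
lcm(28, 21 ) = 84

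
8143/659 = 8143/659 = 12.36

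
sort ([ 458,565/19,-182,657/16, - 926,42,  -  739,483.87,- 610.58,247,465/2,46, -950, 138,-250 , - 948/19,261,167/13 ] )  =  [ - 950, - 926, - 739,-610.58,-250 , -182, - 948/19 , 167/13,565/19, 657/16,  42,46,138,465/2 , 247,261, 458,483.87]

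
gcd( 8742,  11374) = 94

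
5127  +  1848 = 6975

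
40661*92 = 3740812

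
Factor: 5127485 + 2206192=7333677 =3^2*13^1 * 19^1 * 3299^1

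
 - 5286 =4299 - 9585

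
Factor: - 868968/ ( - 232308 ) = 894/239 = 2^1*3^1 * 149^1*239^(-1) 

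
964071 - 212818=751253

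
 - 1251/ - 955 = 1 + 296/955 = 1.31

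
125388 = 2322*54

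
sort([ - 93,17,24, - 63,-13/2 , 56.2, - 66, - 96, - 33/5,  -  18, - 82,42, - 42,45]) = [ - 96, - 93,  -  82, - 66, - 63, - 42, - 18, - 33/5, - 13/2, 17,  24, 42, 45,56.2]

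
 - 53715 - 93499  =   - 147214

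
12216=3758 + 8458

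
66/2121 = 22/707 = 0.03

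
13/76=13/76= 0.17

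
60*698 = 41880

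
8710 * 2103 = 18317130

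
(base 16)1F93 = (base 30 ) 8TD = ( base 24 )e0j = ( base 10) 8083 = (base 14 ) 2D35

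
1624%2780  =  1624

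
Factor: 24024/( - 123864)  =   - 7^1 *11^1*397^ ( -1 ) = - 77/397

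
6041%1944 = 209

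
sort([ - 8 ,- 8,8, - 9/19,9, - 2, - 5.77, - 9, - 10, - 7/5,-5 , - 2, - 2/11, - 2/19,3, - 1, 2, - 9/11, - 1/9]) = [ - 10,  -  9, - 8, - 8,  -  5.77 ,-5, - 2, - 2, - 7/5, - 1,-9/11, - 9/19 ,-2/11, - 1/9 , - 2/19,2, 3, 8 , 9 ]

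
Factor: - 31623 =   -  3^1*83^1*127^1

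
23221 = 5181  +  18040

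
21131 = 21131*1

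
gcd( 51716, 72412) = 4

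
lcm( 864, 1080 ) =4320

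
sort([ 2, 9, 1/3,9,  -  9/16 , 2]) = [ - 9/16,1/3, 2, 2,  9,  9] 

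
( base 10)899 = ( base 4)32003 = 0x383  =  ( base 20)24j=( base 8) 1603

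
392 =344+48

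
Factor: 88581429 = 3^2*2789^1*3529^1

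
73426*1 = 73426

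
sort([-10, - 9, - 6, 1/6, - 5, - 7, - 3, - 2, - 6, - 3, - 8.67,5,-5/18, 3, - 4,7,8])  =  [ - 10, - 9, - 8.67, - 7,-6,  -  6, - 5, - 4, - 3, - 3 , - 2 , - 5/18,1/6, 3,5,7,8]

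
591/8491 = 591/8491 = 0.07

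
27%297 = 27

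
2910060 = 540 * 5389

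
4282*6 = 25692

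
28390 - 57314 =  - 28924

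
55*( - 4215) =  - 231825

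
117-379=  - 262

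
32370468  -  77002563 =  - 44632095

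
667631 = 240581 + 427050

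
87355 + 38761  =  126116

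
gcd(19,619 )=1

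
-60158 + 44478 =-15680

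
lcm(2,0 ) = 0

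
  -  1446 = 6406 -7852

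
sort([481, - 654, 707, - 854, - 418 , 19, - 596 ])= [ - 854, - 654, - 596, - 418,19, 481,707 ]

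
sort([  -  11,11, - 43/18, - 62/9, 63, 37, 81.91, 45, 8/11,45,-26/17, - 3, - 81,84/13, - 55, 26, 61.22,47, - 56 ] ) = [ - 81 ,  -  56, - 55, - 11, - 62/9, -3,- 43/18, - 26/17, 8/11, 84/13, 11,26,37,45, 45,  47, 61.22,63,81.91]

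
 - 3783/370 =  - 3783/370 = - 10.22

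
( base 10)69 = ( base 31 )27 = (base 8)105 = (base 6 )153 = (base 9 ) 76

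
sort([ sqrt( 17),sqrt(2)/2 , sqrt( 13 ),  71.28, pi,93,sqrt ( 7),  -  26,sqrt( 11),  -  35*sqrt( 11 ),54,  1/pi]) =[ - 35 * sqrt(11 ),-26,1/pi, sqrt( 2)/2,sqrt(7 ),pi,sqrt(11), sqrt( 13),sqrt(17),54,71.28,93]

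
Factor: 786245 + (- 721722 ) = 64523  =  113^1 * 571^1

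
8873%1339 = 839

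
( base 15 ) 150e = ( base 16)11a2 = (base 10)4514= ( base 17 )FA9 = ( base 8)10642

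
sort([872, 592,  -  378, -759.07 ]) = [ - 759.07, - 378, 592, 872]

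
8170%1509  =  625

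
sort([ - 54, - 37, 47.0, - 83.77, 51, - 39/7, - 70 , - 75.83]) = [ - 83.77,-75.83, - 70, - 54 , - 37, - 39/7 , 47.0,51]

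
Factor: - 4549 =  - 4549^1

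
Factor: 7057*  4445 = 5^1*7^1*127^1* 7057^1 = 31368365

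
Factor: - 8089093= - 17^1*107^1*4447^1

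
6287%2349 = 1589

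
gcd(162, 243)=81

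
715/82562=715/82562= 0.01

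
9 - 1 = 8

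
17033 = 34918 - 17885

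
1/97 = 1/97 = 0.01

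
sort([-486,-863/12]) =[ -486, - 863/12 ]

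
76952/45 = 76952/45= 1710.04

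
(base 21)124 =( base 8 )747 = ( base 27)I1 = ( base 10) 487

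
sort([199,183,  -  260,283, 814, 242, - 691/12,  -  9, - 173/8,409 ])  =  [ - 260, - 691/12, - 173/8, - 9,183, 199,242,283,409,814]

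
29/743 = 29/743= 0.04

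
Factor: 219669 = 3^1*37^1 * 1979^1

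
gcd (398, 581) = 1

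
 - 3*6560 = -19680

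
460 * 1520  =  699200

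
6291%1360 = 851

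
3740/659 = 3740/659 = 5.68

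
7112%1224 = 992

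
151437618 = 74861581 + 76576037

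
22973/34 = 675+ 23/34 = 675.68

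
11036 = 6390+4646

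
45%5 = 0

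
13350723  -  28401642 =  -15050919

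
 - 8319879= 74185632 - 82505511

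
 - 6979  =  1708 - 8687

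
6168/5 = 6168/5  =  1233.60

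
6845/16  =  6845/16 =427.81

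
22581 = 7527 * 3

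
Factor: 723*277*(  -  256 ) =- 2^8 * 3^1*241^1*277^1=- 51269376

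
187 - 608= -421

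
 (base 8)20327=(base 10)8407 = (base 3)102112101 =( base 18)17h1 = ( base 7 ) 33340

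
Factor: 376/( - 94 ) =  - 2^2=- 4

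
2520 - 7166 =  - 4646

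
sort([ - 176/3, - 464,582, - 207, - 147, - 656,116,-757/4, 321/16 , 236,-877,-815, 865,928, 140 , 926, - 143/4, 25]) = [  -  877,  -  815, - 656, - 464, - 207,  -  757/4, -147, -176/3,  -  143/4,321/16, 25, 116, 140, 236,582,865, 926, 928]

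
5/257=5/257 = 0.02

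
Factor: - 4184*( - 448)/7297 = 1874432/7297=2^9 * 7^1*523^1*7297^( - 1 )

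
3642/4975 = 3642/4975=0.73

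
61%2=1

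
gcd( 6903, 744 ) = 3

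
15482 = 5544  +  9938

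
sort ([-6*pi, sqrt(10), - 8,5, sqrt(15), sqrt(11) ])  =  [ - 6*pi, - 8,sqrt(10 ),  sqrt(11), sqrt(15), 5]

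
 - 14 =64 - 78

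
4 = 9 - 5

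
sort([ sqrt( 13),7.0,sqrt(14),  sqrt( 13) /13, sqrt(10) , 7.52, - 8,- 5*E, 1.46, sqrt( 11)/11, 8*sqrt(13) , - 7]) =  [ - 5 * E, - 8, - 7,sqrt( 13)/13 , sqrt( 11 ) /11 , 1.46,sqrt( 10),sqrt( 13),sqrt(14),7.0,7.52,  8*sqrt(13)] 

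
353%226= 127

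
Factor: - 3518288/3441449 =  - 2^4*11^(- 1)  *  53^( - 1) * 59^1*3727^1*5903^( - 1)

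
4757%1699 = 1359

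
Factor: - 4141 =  - 41^1*101^1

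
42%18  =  6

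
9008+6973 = 15981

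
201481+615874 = 817355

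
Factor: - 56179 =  - 56179^1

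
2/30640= 1/15320=0.00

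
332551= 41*8111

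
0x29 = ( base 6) 105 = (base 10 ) 41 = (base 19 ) 23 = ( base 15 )2b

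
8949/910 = 8949/910 = 9.83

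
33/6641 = 33/6641  =  0.00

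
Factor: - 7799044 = - 2^2*11^1*19^2*491^1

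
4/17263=4/17263 = 0.00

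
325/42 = 7 + 31/42 = 7.74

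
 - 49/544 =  - 49/544 = - 0.09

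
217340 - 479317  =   - 261977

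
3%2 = 1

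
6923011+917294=7840305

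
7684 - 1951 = 5733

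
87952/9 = 87952/9 = 9772.44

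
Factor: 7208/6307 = 8/7= 2^3*7^(-1)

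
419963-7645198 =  - 7225235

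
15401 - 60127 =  - 44726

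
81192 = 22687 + 58505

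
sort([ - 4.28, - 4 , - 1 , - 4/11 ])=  [ - 4.28, - 4 , - 1, - 4/11 ] 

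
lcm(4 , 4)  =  4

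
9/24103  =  9/24103 = 0.00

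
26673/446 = 59  +  359/446 = 59.80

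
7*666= 4662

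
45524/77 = 45524/77 = 591.22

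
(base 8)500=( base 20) g0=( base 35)95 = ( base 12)228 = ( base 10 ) 320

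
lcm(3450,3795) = 37950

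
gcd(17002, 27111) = 1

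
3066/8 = 383 + 1/4 = 383.25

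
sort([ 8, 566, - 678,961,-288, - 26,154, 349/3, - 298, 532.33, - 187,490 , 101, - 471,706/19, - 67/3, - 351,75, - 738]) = [ - 738, - 678,  -  471, - 351, - 298,-288 , - 187,-26, - 67/3, 8,706/19,75,101,349/3,154, 490, 532.33,566,  961]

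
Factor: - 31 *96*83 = -2^5*3^1*31^1*83^1 = - 247008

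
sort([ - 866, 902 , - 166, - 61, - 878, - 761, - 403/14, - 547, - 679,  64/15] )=[ - 878, - 866,- 761, - 679, -547, - 166, - 61,-403/14,64/15,902 ]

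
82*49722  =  4077204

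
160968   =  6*26828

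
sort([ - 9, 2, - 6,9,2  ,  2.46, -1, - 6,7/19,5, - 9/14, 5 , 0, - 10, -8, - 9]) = [ - 10, - 9, - 9  , - 8,  -  6,  -  6, - 1,-9/14 , 0, 7/19,2, 2 , 2.46,  5,5, 9]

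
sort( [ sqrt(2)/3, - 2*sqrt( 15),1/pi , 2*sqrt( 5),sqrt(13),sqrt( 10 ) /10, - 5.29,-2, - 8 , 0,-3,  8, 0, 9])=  [ - 8,-2*sqrt(15),-5.29, - 3, - 2, 0, 0, sqrt(10 )/10, 1/pi  ,  sqrt(2 ) /3, sqrt (13 ), 2*sqrt( 5),  8, 9]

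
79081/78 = 1013+67/78=1013.86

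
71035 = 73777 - 2742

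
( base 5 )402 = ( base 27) 3L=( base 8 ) 146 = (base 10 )102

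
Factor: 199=199^1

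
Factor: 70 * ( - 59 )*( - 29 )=119770 = 2^1 * 5^1*7^1 *29^1*59^1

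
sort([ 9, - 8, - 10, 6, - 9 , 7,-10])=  [ - 10, - 10  , - 9 , - 8  ,  6,7, 9]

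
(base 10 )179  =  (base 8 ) 263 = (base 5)1204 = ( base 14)cb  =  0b10110011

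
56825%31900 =24925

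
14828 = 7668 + 7160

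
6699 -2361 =4338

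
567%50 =17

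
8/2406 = 4/1203= 0.00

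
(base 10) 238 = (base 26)94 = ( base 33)77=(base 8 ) 356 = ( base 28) 8e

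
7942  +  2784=10726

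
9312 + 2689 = 12001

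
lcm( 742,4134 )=28938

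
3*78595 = 235785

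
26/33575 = 26/33575 = 0.00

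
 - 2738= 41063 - 43801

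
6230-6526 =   -  296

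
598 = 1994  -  1396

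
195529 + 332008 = 527537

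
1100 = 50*22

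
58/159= 58/159 = 0.36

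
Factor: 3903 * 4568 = 17828904= 2^3 * 3^1*571^1*1301^1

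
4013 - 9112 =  - 5099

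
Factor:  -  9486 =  - 2^1*3^2*17^1*31^1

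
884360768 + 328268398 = 1212629166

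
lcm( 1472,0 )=0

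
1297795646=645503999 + 652291647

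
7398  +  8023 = 15421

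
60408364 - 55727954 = 4680410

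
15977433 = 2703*5911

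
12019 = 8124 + 3895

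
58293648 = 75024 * 777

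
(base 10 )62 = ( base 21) 2K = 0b111110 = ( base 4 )332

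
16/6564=4/1641 = 0.00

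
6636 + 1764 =8400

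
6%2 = 0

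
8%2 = 0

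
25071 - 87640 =-62569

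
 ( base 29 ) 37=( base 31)31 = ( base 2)1011110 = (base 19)4I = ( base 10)94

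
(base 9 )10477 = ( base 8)15453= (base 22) e83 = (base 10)6955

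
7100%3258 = 584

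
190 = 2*95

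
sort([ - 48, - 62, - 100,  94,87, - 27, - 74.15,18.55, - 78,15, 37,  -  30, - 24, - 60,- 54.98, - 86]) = [ - 100,-86, - 78, - 74.15, - 62,  -  60, - 54.98, - 48,-30, - 27, - 24,15, 18.55,37, 87, 94 ]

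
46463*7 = 325241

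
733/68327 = 733/68327 = 0.01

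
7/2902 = 7/2902=0.00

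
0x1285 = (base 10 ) 4741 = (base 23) 8m3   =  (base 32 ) 4k5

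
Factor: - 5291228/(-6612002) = 2645614/3306001=2^1 * 89^2 * 167^1 * 3306001^ ( - 1 )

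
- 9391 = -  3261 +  - 6130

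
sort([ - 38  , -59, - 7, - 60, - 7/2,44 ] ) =[ - 60 ,-59, - 38, - 7,-7/2,44 ] 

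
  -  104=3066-3170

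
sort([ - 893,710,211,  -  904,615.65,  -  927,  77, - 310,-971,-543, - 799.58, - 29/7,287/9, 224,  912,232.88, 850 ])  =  [ - 971,-927, - 904,  -  893, - 799.58, - 543, - 310, - 29/7,287/9,  77,211,224,232.88, 615.65 , 710,850,912 ] 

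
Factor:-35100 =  - 2^2*3^3 * 5^2*13^1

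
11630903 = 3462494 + 8168409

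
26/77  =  26/77=0.34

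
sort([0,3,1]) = [ 0,1, 3 ] 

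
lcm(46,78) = 1794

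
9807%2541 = 2184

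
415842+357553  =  773395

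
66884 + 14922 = 81806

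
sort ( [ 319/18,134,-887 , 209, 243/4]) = [ - 887,319/18, 243/4, 134,209]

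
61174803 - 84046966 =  - 22872163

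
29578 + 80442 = 110020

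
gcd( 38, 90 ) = 2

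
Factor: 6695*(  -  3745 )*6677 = -5^2*7^1*11^1*13^1*103^1*107^1 * 607^1 =- 167410918675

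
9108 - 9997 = - 889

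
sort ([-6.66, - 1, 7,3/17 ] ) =[-6.66, - 1,3/17, 7 ] 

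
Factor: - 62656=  - 2^6*11^1*89^1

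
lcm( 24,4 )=24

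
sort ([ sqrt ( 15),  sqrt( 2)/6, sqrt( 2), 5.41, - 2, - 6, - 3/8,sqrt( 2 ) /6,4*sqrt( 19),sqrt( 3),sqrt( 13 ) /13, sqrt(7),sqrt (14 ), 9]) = [-6, - 2 ,-3/8,sqrt( 2 ) /6, sqrt( 2 )/6, sqrt( 13 )/13, sqrt( 2), sqrt (3),sqrt( 7 ), sqrt( 14), sqrt(15), 5.41, 9, 4*sqrt( 19) ]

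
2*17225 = 34450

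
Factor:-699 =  -3^1 * 233^1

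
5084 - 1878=3206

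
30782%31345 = 30782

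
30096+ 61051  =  91147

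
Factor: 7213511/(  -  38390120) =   -  2^( - 3 ) * 5^ ( - 1)*59^( - 1)*109^1*16267^( - 1 )*66179^1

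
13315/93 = 13315/93 = 143.17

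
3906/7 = 558=558.00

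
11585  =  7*1655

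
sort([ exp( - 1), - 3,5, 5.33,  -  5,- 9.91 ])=[  -  9.91, - 5, - 3, exp( - 1),  5, 5.33 ]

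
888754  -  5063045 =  - 4174291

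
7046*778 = 5481788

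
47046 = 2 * 23523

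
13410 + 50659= 64069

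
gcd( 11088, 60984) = 5544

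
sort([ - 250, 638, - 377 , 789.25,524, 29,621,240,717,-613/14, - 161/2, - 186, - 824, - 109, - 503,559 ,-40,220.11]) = [ - 824,-503, - 377, - 250  , - 186, - 109 , - 161/2, - 613/14,  -  40, 29,220.11,240,524, 559,621, 638,717 , 789.25]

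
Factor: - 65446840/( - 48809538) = 32723420/24404769 = 2^2*3^( - 2)*5^1*137^( - 1 )*311^1*5261^1*19793^( - 1)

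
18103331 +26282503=44385834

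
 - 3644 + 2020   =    -  1624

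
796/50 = 15+23/25  =  15.92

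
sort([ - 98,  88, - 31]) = [ - 98, - 31,88]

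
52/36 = 1 + 4/9=1.44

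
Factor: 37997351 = 7^1*31^1*175103^1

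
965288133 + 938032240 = 1903320373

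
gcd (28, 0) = 28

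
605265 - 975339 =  - 370074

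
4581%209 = 192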